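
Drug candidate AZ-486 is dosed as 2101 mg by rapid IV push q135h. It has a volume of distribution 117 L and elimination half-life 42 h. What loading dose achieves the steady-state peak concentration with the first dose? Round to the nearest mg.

f = (1/2)^(135/42) ≈ 0.107747; accumulation ratio R = 1/(1−f) ≈ 1.12076.
Loading dose to hit Cmax,ss on first dose: D_load = D_maint·R ≈ 2101 × 1.12076 ≈ 2354.72 mg.

2355 mg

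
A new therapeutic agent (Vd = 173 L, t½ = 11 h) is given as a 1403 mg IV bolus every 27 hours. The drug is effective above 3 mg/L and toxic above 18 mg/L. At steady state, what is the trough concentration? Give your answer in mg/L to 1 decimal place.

τ/t½ = 27/11 ≈ 2.4545, so fraction remaining f = (1/2)^(27/11) ≈ 0.1824.
Accumulation ratio R = 1/(1 − f) ≈ 1/0.8176 ≈ 1.2231.
Each bolus raises the concentration by D/Vd = 1403/173 ≈ 8.110 mg/L.
Cmax,ss = C₀/(1 − f) ≈ 8.110/0.8176 ≈ 9.919 mg/L.
One interval later, Cmin,ss = Cmax,ss·e^(−kτ) ≈ 9.919 × 0.1824 ≈ 1.809 mg/L.
Trough 1.8 mg/L vs MEC 3 mg/L: subtherapeutic.

1.8 mg/L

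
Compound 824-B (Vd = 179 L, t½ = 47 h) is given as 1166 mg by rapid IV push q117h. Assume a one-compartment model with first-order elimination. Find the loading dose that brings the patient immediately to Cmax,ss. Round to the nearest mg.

f = (1/2)^(117/47) ≈ 0.178085; accumulation ratio R = 1/(1−f) ≈ 1.21667.
Loading dose to hit Cmax,ss on first dose: D_load = D_maint·R ≈ 1166 × 1.21667 ≈ 1418.64 mg.

1419 mg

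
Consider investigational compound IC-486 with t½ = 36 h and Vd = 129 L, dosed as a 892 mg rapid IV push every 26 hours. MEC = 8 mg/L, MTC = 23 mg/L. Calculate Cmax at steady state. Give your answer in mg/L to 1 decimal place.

17.6 mg/L

k = ln2/t½ = ln2/36 ≈ 0.019254 h⁻¹; fraction remaining f = e^(−kτ) = e^(−0.019254×26) ≈ 0.6062.
Accumulation ratio R = 1/(1 − f) ≈ 1/0.3938 ≈ 2.5394.
Each bolus raises the concentration by D/Vd = 892/129 ≈ 6.915 mg/L.
Steady-state peak Cmax,ss = C₀·R ≈ 6.915 × 2.5394 ≈ 17.560 mg/L.
Peak 17.6 mg/L vs MTC 23 mg/L: below toxic threshold.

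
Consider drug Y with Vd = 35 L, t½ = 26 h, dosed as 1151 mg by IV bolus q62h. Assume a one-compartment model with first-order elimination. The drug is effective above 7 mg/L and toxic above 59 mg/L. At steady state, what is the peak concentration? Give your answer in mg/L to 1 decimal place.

40.7 mg/L

k = ln2/t½ = ln2/26 ≈ 0.026660 h⁻¹; fraction remaining f = e^(−kτ) = e^(−0.026660×62) ≈ 0.1915.
Accumulation ratio R = 1/(1 − f) ≈ 1/0.8085 ≈ 1.2369.
Each bolus raises the concentration by D/Vd = 1151/35 ≈ 32.886 mg/L.
Steady-state peak Cmax,ss = C₀·R ≈ 32.886 × 1.2369 ≈ 40.677 mg/L.
Peak 40.7 mg/L vs MTC 59 mg/L: below toxic threshold.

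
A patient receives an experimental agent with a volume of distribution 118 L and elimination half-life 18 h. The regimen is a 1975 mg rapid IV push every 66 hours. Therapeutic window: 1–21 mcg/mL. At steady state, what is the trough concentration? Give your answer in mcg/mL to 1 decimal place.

1.4 mcg/mL

Over one 66-h interval, 66/18 ≈ 3.6667 half-lives elapse, leaving f ≈ 0.0787 of each dose.
At steady state, accumulation factor R = 1/(1 − e^(−kτ)) ≈ 1.0854.
Each bolus raises the concentration by D/Vd = 1975/118 ≈ 16.737 mcg/mL.
Steady-state peak Cmax,ss = C₀·R ≈ 16.737 × 1.0854 ≈ 18.166 mcg/mL.
Steady-state trough Cmin,ss = Cmax,ss·f ≈ 18.166 × 0.0787 ≈ 1.430 mcg/mL.
Trough 1.4 mcg/mL vs MEC 1 mcg/mL: adequate.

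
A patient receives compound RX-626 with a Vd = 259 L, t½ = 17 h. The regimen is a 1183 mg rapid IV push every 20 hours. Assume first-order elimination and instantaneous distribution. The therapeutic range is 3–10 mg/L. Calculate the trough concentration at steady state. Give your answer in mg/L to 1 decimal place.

Over one 20-h interval, 20/17 ≈ 1.1765 half-lives elapse, leaving f ≈ 0.4424 of each dose.
Accumulation ratio R = 1/(1 − f) ≈ 1/0.5576 ≈ 1.7934.
Each bolus raises the concentration by D/Vd = 1183/259 ≈ 4.568 mg/L.
Steady-state peak Cmax,ss = C₀·R ≈ 4.568 × 1.7934 ≈ 8.192 mg/L.
Steady-state trough Cmin,ss = Cmax,ss·f ≈ 8.192 × 0.4424 ≈ 3.624 mg/L.
Trough 3.6 mg/L vs MEC 3 mg/L: adequate.

3.6 mg/L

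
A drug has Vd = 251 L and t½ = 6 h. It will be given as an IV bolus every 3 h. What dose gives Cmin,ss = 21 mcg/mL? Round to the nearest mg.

2183 mg

τ/t½ = 3/6 ≈ 0.5, so f = (1/2)^(3/6) ≈ 0.707107.
Cmin,ss = (D/Vd)·f/(1−f), so D = Cmin,ss·Vd·(1−f)/f.
D = 21 × 251 × (1−f)/f ≈ 21 × 251 × 0.41421 ≈ 2183.30 mg.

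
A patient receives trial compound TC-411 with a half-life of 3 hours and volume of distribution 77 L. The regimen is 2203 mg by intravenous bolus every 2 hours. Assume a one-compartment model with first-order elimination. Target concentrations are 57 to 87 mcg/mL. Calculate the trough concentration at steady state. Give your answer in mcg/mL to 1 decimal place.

k = ln2/t½ = ln2/3 ≈ 0.231049 h⁻¹; fraction remaining f = e^(−kτ) = e^(−0.231049×2) ≈ 0.6300.
Each bolus raises the concentration by D/Vd = 2203/77 ≈ 28.610 mcg/mL.
Steady-state trough Cmin,ss = C₀·f/(1−f) ≈ 28.610 × 0.6300/0.3700 ≈ 48.714 mcg/mL.
Trough 48.7 mcg/mL vs MEC 57 mcg/mL: subtherapeutic.

48.7 mcg/mL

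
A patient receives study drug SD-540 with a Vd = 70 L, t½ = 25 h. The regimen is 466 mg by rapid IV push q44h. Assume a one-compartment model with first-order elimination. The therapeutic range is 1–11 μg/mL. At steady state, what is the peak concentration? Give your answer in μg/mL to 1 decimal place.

9.4 μg/mL

Over one 44-h interval, 44/25 ≈ 1.76 half-lives elapse, leaving f ≈ 0.2952 of each dose.
At steady state, accumulation factor R = 1/(1 − e^(−kτ)) ≈ 1.4188.
Single-dose peak C₀ = D/Vd = 466/70 ≈ 6.657 μg/mL.
Steady-state peak Cmax,ss = C₀·R ≈ 6.657 × 1.4188 ≈ 9.445 μg/mL.
Peak 9.4 μg/mL vs MTC 11 μg/mL: below toxic threshold.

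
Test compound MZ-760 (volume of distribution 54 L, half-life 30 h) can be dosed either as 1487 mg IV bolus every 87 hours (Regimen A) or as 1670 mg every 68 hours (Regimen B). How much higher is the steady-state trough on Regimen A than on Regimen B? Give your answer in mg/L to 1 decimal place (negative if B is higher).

-3.9 mg/L

Regimen A: f = (1/2)^(87/30) ≈ 0.1340; Cmin,ss = (1487/54)·f/(1−f) ≈ 4.261 mg/L.
Regimen B: f = (1/2)^(68/30) ≈ 0.2078; Cmin,ss = (1670/54)·f/(1−f) ≈ 8.112 mg/L.
Difference ≈ 4.261 − 8.112 ≈ -3.851 mg/L.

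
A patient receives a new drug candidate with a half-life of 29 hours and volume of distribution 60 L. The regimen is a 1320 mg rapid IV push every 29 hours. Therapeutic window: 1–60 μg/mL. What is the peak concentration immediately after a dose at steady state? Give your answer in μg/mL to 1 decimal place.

44.0 μg/mL

τ = 29 h = 1 half-life, so f = (1/2)^1 = 0.5.
Accumulation ratio R = 1/(1 − f) = 1/0.5 = 2/1.
Single-dose peak C₀ = D/Vd = 1320/60 = 22 μg/mL.
Steady-state peak Cmax,ss = C₀·R = 22 × 2/1 ≈ 44.000 μg/mL.
Peak 44.0 μg/mL vs MTC 60 μg/mL: below toxic threshold.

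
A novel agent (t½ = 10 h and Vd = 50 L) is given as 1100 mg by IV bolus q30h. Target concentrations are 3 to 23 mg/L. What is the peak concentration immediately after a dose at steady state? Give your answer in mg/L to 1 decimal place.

25.1 mg/L

The dosing interval is 3 half-lives, so f = 2^(−3) = 0.125.
At steady state, R = 1/(1 − 0.125) = 8/7.
Single-dose peak C₀ = D/Vd = 1100/50 = 22 mg/L.
Steady-state peak Cmax,ss = C₀·R = 22 × 8/7 ≈ 25.143 mg/L.
Peak 25.1 mg/L vs MTC 23 mg/L: exceeds toxic threshold.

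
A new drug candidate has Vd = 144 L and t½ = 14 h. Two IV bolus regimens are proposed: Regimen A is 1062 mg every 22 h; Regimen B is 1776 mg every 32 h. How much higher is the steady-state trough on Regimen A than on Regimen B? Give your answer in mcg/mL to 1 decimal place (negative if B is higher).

Regimen A: f = (1/2)^(22/14) ≈ 0.3365; Cmin,ss = (1062/144)·f/(1−f) ≈ 3.740 mcg/mL.
Regimen B: f = (1/2)^(32/14) ≈ 0.2051; Cmin,ss = (1776/144)·f/(1−f) ≈ 3.182 mcg/mL.
Difference ≈ 3.740 − 3.182 ≈ 0.558 mcg/mL.

0.6 mcg/mL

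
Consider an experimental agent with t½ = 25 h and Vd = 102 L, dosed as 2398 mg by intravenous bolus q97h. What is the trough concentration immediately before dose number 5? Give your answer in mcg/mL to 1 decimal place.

1.7 mcg/mL

f = (1/2)^(τ/t½) = (1/2)^(97/25) ≈ 0.0679.
C₀ = D/Vd = 2398/102 ≈ 23.510 mcg/mL.
Before the 5th dose, 4 doses have been given. Superposition: Cmin = C₀·(f + f² + … + f^4).
≈ 23.510 × (0.0679 + 0.0046 + 0.0003 + 0.0000) ≈ 23.510 × 0.0728 ≈ 1.712 mcg/mL.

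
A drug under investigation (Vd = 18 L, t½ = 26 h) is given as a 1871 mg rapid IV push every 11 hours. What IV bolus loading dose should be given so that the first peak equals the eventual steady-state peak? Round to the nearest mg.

7361 mg

f = (1/2)^(11/26) ≈ 0.745832; accumulation ratio R = 1/(1−f) ≈ 3.93441.
Loading dose to hit Cmax,ss on first dose: D_load = D_maint·R ≈ 1871 × 3.93441 ≈ 7361.28 mg.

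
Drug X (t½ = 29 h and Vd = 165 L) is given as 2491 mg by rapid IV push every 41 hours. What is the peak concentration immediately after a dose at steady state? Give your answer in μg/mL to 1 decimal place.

Over one 41-h interval, 41/29 ≈ 1.4138 half-lives elapse, leaving f ≈ 0.3753 of each dose.
At steady state, accumulation factor R = 1/(1 − e^(−kτ)) ≈ 1.6008.
Each bolus raises the concentration by D/Vd = 2491/165 ≈ 15.097 μg/mL.
Steady-state peak Cmax,ss = C₀·R ≈ 15.097 × 1.6008 ≈ 24.167 μg/mL.

24.2 μg/mL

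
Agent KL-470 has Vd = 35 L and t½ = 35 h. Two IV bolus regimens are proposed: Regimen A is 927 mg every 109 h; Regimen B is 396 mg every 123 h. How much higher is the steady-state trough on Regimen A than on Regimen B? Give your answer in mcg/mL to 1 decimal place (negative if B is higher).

2.4 mcg/mL

Regimen A: f = (1/2)^(109/35) ≈ 0.1155; Cmin,ss = (927/35)·f/(1−f) ≈ 3.459 mcg/mL.
Regimen B: f = (1/2)^(123/35) ≈ 0.0875; Cmin,ss = (396/35)·f/(1−f) ≈ 1.085 mcg/mL.
Difference ≈ 3.459 − 1.085 ≈ 2.374 mcg/mL.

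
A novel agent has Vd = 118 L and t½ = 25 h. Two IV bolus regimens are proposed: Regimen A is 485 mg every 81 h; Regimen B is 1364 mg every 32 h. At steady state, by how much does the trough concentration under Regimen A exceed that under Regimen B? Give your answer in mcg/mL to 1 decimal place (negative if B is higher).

-7.6 mcg/mL

Regimen A: f = (1/2)^(81/25) ≈ 0.1058; Cmin,ss = (485/118)·f/(1−f) ≈ 0.486 mcg/mL.
Regimen B: f = (1/2)^(32/25) ≈ 0.4118; Cmin,ss = (1364/118)·f/(1−f) ≈ 8.093 mcg/mL.
Difference ≈ 0.486 − 8.093 ≈ -7.607 mcg/mL.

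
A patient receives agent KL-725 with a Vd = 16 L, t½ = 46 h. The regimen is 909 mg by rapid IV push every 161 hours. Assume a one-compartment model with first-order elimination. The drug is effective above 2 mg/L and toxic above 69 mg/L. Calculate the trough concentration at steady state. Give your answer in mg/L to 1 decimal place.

5.5 mg/L

Over one 161-h interval, 161/46 ≈ 3.5 half-lives elapse, leaving f ≈ 0.0884 of each dose.
Single-dose peak C₀ = D/Vd = 909/16 ≈ 56.812 mg/L.
Steady-state trough Cmin,ss = C₀·f/(1−f) ≈ 56.812 × 0.0884/0.9116 ≈ 5.509 mg/L.
Trough 5.5 mg/L vs MEC 2 mg/L: adequate.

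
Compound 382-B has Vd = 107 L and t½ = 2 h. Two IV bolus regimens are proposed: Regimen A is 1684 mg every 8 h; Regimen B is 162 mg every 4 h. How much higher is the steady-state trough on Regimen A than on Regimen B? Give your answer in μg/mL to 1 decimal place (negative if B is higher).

Regimen A: f = (1/2)^(8/2) ≈ 0.0625; Cmin,ss = (1684/107)·f/(1−f) ≈ 1.049 μg/mL.
Regimen B: f = (1/2)^(4/2) ≈ 0.2500; Cmin,ss = (162/107)·f/(1−f) ≈ 0.505 μg/mL.
Difference ≈ 1.049 − 0.505 ≈ 0.544 μg/mL.

0.5 μg/mL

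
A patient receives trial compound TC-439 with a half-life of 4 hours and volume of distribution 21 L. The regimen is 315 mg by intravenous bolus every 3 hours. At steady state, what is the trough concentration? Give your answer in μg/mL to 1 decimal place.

22.0 μg/mL

k = ln2/t½ = ln2/4 ≈ 0.173287 h⁻¹; fraction remaining f = e^(−kτ) = e^(−0.173287×3) ≈ 0.5946.
At steady state, accumulation factor R = 1/(1 − e^(−kτ)) ≈ 2.4667.
Single-dose peak C₀ = D/Vd = 315/21 ≈ 15.000 μg/mL.
Cmax,ss = C₀/(1 − f) ≈ 15.000/0.4054 ≈ 37.000 μg/mL.
Steady-state trough Cmin,ss = Cmax,ss·f ≈ 37.000 × 0.5946 ≈ 22.000 μg/mL.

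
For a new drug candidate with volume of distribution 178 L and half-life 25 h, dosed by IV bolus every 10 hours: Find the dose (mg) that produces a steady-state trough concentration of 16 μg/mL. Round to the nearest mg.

910 mg

τ/t½ = 10/25 ≈ 0.4, so f = (1/2)^(10/25) ≈ 0.757858.
Cmin,ss = (D/Vd)·f/(1−f), so D = Cmin,ss·Vd·(1−f)/f.
D = 16 × 178 × (1−f)/f ≈ 16 × 178 × 0.31951 ≈ 909.96 mg.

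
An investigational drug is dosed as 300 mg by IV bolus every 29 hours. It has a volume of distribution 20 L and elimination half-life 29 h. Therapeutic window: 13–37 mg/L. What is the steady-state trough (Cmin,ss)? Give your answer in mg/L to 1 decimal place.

15.0 mg/L

τ = 29 h = 1 half-life, so f = (1/2)^1 = 0.5.
At steady state, R = 1/(1 − 0.5) = 2/1.
Single-dose peak C₀ = D/Vd = 300/20 = 15 mg/L.
Steady-state peak Cmax,ss = C₀·R = 15 × 2/1 ≈ 30.000 mg/L.
Steady-state trough Cmin,ss = Cmax,ss·f ≈ 30.000 × 0.5 ≈ 15.000 mg/L.
Trough 15.0 mg/L vs MEC 13 mg/L: adequate.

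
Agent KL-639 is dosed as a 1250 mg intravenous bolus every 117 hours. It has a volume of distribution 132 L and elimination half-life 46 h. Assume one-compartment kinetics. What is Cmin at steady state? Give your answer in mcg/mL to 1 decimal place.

τ/t½ = 117/46 ≈ 2.5435, so fraction remaining f = (1/2)^(117/46) ≈ 0.1715.
Accumulation ratio R = 1/(1 − f) ≈ 1/0.8285 ≈ 1.2070.
Single-dose peak C₀ = D/Vd = 1250/132 ≈ 9.470 mcg/mL.
Steady-state peak Cmax,ss = C₀·R ≈ 9.470 × 1.2070 ≈ 11.430 mcg/mL.
Steady-state trough Cmin,ss = Cmax,ss·f ≈ 11.430 × 0.1715 ≈ 1.960 mcg/mL.

2.0 mcg/mL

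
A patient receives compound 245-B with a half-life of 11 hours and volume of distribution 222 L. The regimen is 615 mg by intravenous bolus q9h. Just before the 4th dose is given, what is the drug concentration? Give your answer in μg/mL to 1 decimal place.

3.0 μg/mL

f = (1/2)^(τ/t½) = (1/2)^(9/11) ≈ 0.5672.
C₀ = D/Vd = 615/222 ≈ 2.770 μg/mL.
Before the 4th dose, 3 doses have been given. Superposition: Cmin = C₀·(f + f² + … + f^3).
≈ 2.770 × (0.5672 + 0.3217 + 0.1825) ≈ 2.770 × 1.0714 ≈ 2.968 μg/mL.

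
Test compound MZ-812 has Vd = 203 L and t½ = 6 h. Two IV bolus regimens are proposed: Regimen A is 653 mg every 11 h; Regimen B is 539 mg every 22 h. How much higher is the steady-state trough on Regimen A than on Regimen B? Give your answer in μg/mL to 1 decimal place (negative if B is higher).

1.0 μg/mL

Regimen A: f = (1/2)^(11/6) ≈ 0.2806; Cmin,ss = (653/203)·f/(1−f) ≈ 1.255 μg/mL.
Regimen B: f = (1/2)^(22/6) ≈ 0.0787; Cmin,ss = (539/203)·f/(1−f) ≈ 0.227 μg/mL.
Difference ≈ 1.255 − 0.227 ≈ 1.028 μg/mL.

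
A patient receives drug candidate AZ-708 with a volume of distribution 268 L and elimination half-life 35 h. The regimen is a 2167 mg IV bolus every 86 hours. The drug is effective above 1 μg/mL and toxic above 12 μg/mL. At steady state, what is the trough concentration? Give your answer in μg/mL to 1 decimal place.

k = ln2/t½ = ln2/35 ≈ 0.019804 h⁻¹; fraction remaining f = e^(−kτ) = e^(−0.019804×86) ≈ 0.1821.
At steady state, accumulation factor R = 1/(1 − e^(−kτ)) ≈ 1.2226.
Single-dose peak C₀ = D/Vd = 2167/268 ≈ 8.086 μg/mL.
Cmax,ss = C₀/(1 − f) ≈ 8.086/0.8179 ≈ 9.886 μg/mL.
Steady-state trough Cmin,ss = Cmax,ss·f ≈ 9.886 × 0.1821 ≈ 1.800 μg/mL.
Trough 1.8 μg/mL vs MEC 1 μg/mL: adequate.

1.8 μg/mL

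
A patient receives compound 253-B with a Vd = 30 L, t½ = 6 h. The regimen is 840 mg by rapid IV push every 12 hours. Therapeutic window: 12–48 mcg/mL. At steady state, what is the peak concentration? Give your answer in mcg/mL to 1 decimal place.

τ = 12 h = 2 half-lives, so f = (1/2)^2 = 0.25.
At steady state, R = 1/(1 − 0.25) = 4/3.
Single-dose peak C₀ = D/Vd = 840/30 = 28 mcg/mL.
Steady-state peak Cmax,ss = C₀·R = 28 × 4/3 ≈ 37.333 mcg/mL.
Peak 37.3 mcg/mL vs MTC 48 mcg/mL: below toxic threshold.

37.3 mcg/mL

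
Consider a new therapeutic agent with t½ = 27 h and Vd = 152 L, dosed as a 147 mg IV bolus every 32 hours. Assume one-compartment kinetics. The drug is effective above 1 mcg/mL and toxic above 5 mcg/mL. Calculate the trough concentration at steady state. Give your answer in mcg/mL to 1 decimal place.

0.8 mcg/mL

Over one 32-h interval, 32/27 ≈ 1.1852 half-lives elapse, leaving f ≈ 0.4398 of each dose.
At steady state, accumulation factor R = 1/(1 − e^(−kτ)) ≈ 1.7851.
Each bolus raises the concentration by D/Vd = 147/152 ≈ 0.967 mcg/mL.
Cmax,ss = C₀/(1 − f) ≈ 0.967/0.5602 ≈ 1.726 mcg/mL.
One interval later, Cmin,ss = Cmax,ss·e^(−kτ) ≈ 1.726 × 0.4398 ≈ 0.759 mcg/mL.
Trough 0.8 mcg/mL vs MEC 1 mcg/mL: subtherapeutic.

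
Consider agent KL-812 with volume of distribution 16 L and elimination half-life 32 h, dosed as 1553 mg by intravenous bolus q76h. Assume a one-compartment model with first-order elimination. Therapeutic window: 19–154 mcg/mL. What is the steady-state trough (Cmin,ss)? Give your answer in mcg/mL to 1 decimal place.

23.2 mcg/mL

Over one 76-h interval, 76/32 ≈ 2.375 half-lives elapse, leaving f ≈ 0.1928 of each dose.
At steady state, accumulation factor R = 1/(1 − e^(−kτ)) ≈ 1.2389.
Each bolus raises the concentration by D/Vd = 1553/16 ≈ 97.062 mcg/mL.
Cmax,ss = C₀/(1 − f) ≈ 97.062/0.8072 ≈ 120.245 mcg/mL.
Steady-state trough Cmin,ss = Cmax,ss·f ≈ 120.245 × 0.1928 ≈ 23.183 mcg/mL.
Trough 23.2 mcg/mL vs MEC 19 mcg/mL: adequate.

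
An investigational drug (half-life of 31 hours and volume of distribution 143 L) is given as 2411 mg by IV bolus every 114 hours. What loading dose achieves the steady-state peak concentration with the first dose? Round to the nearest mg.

f = (1/2)^(114/31) ≈ 0.078160; accumulation ratio R = 1/(1−f) ≈ 1.08479.
Loading dose to hit Cmax,ss on first dose: D_load = D_maint·R ≈ 2411 × 1.08479 ≈ 2615.43 mg.

2615 mg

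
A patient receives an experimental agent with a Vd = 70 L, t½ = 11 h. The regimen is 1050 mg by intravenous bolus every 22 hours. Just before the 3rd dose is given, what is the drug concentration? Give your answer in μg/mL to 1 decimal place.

4.7 μg/mL

f = (1/2)^(τ/t½) = (1/2)^(22/11) ≈ 0.2500.
C₀ = D/Vd = 1050/70 ≈ 15.000 μg/mL.
Before the 3rd dose, 2 doses have been given. Superposition: Cmin = C₀·(f + f²).
≈ 15.000 × (0.2500 + 0.0625) ≈ 15.000 × 0.3125 ≈ 4.688 μg/mL.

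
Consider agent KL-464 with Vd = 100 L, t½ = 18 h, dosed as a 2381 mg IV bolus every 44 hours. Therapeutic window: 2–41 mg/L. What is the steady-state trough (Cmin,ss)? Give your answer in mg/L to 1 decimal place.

Over one 44-h interval, 44/18 ≈ 2.4444 half-lives elapse, leaving f ≈ 0.1837 of each dose.
Single-dose peak C₀ = D/Vd = 2381/100 ≈ 23.810 mg/L.
Steady-state trough Cmin,ss = C₀·f/(1−f) ≈ 23.810 × 0.1837/0.8163 ≈ 5.358 mg/L.
Trough 5.4 mg/L vs MEC 2 mg/L: adequate.

5.4 mg/L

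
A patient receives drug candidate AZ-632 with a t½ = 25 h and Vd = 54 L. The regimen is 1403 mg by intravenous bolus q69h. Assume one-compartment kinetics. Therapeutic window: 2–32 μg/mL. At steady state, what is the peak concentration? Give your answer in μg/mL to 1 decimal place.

k = ln2/t½ = ln2/25 ≈ 0.027726 h⁻¹; fraction remaining f = e^(−kτ) = e^(−0.027726×69) ≈ 0.1476.
Accumulation ratio R = 1/(1 − f) ≈ 1/0.8524 ≈ 1.1732.
Each bolus raises the concentration by D/Vd = 1403/54 ≈ 25.981 μg/mL.
Steady-state peak Cmax,ss = C₀·R ≈ 25.981 × 1.1732 ≈ 30.481 μg/mL.
Peak 30.5 μg/mL vs MTC 32 μg/mL: below toxic threshold.

30.5 μg/mL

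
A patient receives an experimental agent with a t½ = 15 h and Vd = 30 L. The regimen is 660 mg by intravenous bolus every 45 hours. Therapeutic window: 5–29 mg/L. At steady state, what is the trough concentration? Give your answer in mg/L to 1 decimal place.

3.1 mg/L

The dosing interval is 3 half-lives, so f = 2^(−3) = 0.125.
At steady state, R = 1/(1 − 0.125) = 8/7.
Single-dose peak C₀ = D/Vd = 660/30 = 22 mg/L.
Steady-state peak Cmax,ss = C₀·R = 22 × 8/7 ≈ 25.143 mg/L.
Steady-state trough Cmin,ss = Cmax,ss·f ≈ 25.143 × 0.125 ≈ 3.143 mg/L.
Trough 3.1 mg/L vs MEC 5 mg/L: subtherapeutic.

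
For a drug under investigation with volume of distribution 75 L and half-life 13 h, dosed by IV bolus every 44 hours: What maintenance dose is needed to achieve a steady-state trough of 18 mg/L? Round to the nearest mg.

12750 mg

τ/t½ = 44/13 ≈ 3.3846, so f = (1/2)^(44/13) ≈ 0.095748.
Cmin,ss = (D/Vd)·f/(1−f), so D = Cmin,ss·Vd·(1−f)/f.
D = 18 × 75 × (1−f)/f ≈ 18 × 75 × 9.44408 ≈ 12749.51 mg.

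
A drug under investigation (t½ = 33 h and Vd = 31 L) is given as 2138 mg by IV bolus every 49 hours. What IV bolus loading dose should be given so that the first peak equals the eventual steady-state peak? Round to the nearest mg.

3327 mg

f = (1/2)^(49/33) ≈ 0.357286; accumulation ratio R = 1/(1−f) ≈ 1.55590.
Loading dose to hit Cmax,ss on first dose: D_load = D_maint·R ≈ 2138 × 1.55590 ≈ 3326.51 mg.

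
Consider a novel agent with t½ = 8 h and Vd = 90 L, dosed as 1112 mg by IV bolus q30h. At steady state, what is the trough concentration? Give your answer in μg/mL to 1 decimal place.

τ/t½ = 30/8 ≈ 3.75, so fraction remaining f = (1/2)^(30/8) ≈ 0.0743.
Single-dose peak C₀ = D/Vd = 1112/90 ≈ 12.356 μg/mL.
Steady-state trough Cmin,ss = C₀·f/(1−f) ≈ 12.356 × 0.0743/0.9257 ≈ 0.992 μg/mL.

1.0 μg/mL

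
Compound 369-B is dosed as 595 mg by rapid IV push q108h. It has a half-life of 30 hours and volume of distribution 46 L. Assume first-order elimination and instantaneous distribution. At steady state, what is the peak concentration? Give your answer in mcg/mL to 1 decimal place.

14.1 mcg/mL

Over one 108-h interval, 108/30 ≈ 3.6 half-lives elapse, leaving f ≈ 0.0825 of each dose.
Accumulation ratio R = 1/(1 − f) ≈ 1/0.9175 ≈ 1.0899.
Each bolus raises the concentration by D/Vd = 595/46 ≈ 12.935 mcg/mL.
Steady-state peak Cmax,ss = C₀·R ≈ 12.935 × 1.0899 ≈ 14.098 mcg/mL.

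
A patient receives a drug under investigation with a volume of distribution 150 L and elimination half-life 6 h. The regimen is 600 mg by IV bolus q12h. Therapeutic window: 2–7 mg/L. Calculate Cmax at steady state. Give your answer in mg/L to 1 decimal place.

τ = 12 h = 2 half-lives, so f = (1/2)^2 = 0.25.
Accumulation ratio R = 1/(1 − f) = 1/0.75 = 4/3.
Single-dose peak C₀ = D/Vd = 600/150 = 4 mg/L.
Steady-state peak Cmax,ss = C₀·R = 4 × 4/3 ≈ 5.333 mg/L.
Peak 5.3 mg/L vs MTC 7 mg/L: below toxic threshold.

5.3 mg/L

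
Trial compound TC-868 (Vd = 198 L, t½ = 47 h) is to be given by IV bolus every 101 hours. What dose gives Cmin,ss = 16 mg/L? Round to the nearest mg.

τ/t½ = 101/47 ≈ 2.1489, so f = (1/2)^(101/47) ≈ 0.225479.
Cmin,ss = (D/Vd)·f/(1−f), so D = Cmin,ss·Vd·(1−f)/f.
D = 16 × 198 × (1−f)/f ≈ 16 × 198 × 3.43500 ≈ 10882.08 mg.

10882 mg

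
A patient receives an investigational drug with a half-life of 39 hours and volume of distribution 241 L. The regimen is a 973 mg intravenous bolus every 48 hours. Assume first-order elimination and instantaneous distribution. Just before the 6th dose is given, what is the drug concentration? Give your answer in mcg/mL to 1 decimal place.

f = (1/2)^(τ/t½) = (1/2)^(48/39) ≈ 0.4261.
C₀ = D/Vd = 973/241 ≈ 4.037 mcg/mL.
Before the 6th dose, 5 doses have been given. Superposition: Cmin = C₀·(f + f² + … + f^5).
≈ 4.037 × (0.4261 + 0.1816 + 0.0774 + 0.0330 + 0.0140) ≈ 4.037 × 0.7321 ≈ 2.955 mcg/mL.

3.0 mcg/mL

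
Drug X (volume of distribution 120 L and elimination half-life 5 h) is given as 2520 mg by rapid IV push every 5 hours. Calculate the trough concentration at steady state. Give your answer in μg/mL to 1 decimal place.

The dosing interval is 1 half-life, so f = 2^(−1) = 0.5.
Accumulation ratio R = 1/(1 − f) = 1/0.5 = 2/1.
Single-dose peak C₀ = D/Vd = 2520/120 = 21 μg/mL.
Steady-state peak Cmax,ss = C₀·R = 21 × 2/1 ≈ 42.000 μg/mL.
Steady-state trough Cmin,ss = Cmax,ss·f ≈ 42.000 × 0.5 ≈ 21.000 μg/mL.

21.0 μg/mL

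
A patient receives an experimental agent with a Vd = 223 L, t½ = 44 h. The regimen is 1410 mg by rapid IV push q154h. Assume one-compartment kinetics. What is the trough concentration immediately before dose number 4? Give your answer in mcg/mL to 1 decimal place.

0.6 mcg/mL

f = (1/2)^(τ/t½) = (1/2)^(154/44) ≈ 0.0884.
C₀ = D/Vd = 1410/223 ≈ 6.323 mcg/mL.
Before the 4th dose, 3 doses have been given. Superposition: Cmin = C₀·(f + f² + … + f^3).
≈ 6.323 × (0.0884 + 0.0078 + 0.0007) ≈ 6.323 × 0.0969 ≈ 0.613 mcg/mL.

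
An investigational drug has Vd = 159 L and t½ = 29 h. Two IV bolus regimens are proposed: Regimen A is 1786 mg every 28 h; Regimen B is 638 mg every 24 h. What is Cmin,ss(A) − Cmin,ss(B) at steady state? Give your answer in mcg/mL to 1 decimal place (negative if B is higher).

6.6 mcg/mL

Regimen A: f = (1/2)^(28/29) ≈ 0.5121; Cmin,ss = (1786/159)·f/(1−f) ≈ 11.790 mcg/mL.
Regimen B: f = (1/2)^(24/29) ≈ 0.5635; Cmin,ss = (638/159)·f/(1−f) ≈ 5.180 mcg/mL.
Difference ≈ 11.790 − 5.180 ≈ 6.610 mcg/mL.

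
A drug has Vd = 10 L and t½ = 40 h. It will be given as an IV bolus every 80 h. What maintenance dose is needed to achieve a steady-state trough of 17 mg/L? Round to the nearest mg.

τ/t½ = 80/40 ≈ 2, so f = (1/2)^(80/40) ≈ 0.250000.
Cmin,ss = (D/Vd)·f/(1−f), so D = Cmin,ss·Vd·(1−f)/f.
D = 17 × 10 × (1−f)/f ≈ 17 × 10 × 3.00000 ≈ 510.00 mg.

510 mg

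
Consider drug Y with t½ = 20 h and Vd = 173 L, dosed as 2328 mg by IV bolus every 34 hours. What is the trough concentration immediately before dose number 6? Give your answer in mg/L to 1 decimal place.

6.0 mg/L

f = (1/2)^(τ/t½) = (1/2)^(34/20) ≈ 0.3078.
C₀ = D/Vd = 2328/173 ≈ 13.457 mg/L.
Before the 6th dose, 5 doses have been given. Superposition: Cmin = C₀·(f + f² + … + f^5).
≈ 13.457 × (0.3078 + 0.0947 + 0.0292 + 0.0090 + 0.0028) ≈ 13.457 × 0.4435 ≈ 5.968 mg/L.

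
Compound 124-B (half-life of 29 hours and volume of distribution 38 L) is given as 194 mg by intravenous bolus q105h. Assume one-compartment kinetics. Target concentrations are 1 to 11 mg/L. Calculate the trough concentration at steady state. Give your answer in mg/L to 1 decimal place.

0.5 mg/L

Over one 105-h interval, 105/29 ≈ 3.6207 half-lives elapse, leaving f ≈ 0.0813 of each dose.
Each bolus raises the concentration by D/Vd = 194/38 ≈ 5.105 mg/L.
Steady-state trough Cmin,ss = C₀·f/(1−f) ≈ 5.105 × 0.0813/0.9187 ≈ 0.452 mg/L.
Trough 0.5 mg/L vs MEC 1 mg/L: subtherapeutic.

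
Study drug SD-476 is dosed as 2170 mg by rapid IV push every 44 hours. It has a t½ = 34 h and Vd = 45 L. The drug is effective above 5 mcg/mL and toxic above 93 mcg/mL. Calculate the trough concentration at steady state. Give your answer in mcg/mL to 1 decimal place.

33.2 mcg/mL

Over one 44-h interval, 44/34 ≈ 1.2941 half-lives elapse, leaving f ≈ 0.4078 of each dose.
Single-dose peak C₀ = D/Vd = 2170/45 ≈ 48.222 mcg/mL.
Steady-state trough Cmin,ss = C₀·f/(1−f) ≈ 48.222 × 0.4078/0.5922 ≈ 33.207 mcg/mL.
Trough 33.2 mcg/mL vs MEC 5 mcg/mL: adequate.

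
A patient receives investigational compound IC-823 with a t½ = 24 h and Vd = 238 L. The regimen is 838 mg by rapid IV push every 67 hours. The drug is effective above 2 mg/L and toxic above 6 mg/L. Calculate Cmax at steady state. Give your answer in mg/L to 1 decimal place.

4.1 mg/L

τ/t½ = 67/24 ≈ 2.7917, so fraction remaining f = (1/2)^(67/24) ≈ 0.1444.
At steady state, accumulation factor R = 1/(1 − e^(−kτ)) ≈ 1.1688.
Single-dose peak C₀ = D/Vd = 838/238 ≈ 3.521 mg/L.
Steady-state peak Cmax,ss = C₀·R ≈ 3.521 × 1.1688 ≈ 4.115 mg/L.
Peak 4.1 mg/L vs MTC 6 mg/L: below toxic threshold.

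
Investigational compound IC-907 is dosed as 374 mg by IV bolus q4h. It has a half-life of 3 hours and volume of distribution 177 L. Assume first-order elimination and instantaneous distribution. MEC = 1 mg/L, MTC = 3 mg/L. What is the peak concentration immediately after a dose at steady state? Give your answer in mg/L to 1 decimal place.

Over one 4-h interval, 4/3 ≈ 1.3333 half-lives elapse, leaving f ≈ 0.3969 of each dose.
At steady state, accumulation factor R = 1/(1 − e^(−kτ)) ≈ 1.6581.
Each bolus raises the concentration by D/Vd = 374/177 ≈ 2.113 mg/L.
Steady-state peak Cmax,ss = C₀·R ≈ 2.113 × 1.6581 ≈ 3.504 mg/L.
Peak 3.5 mg/L vs MTC 3 mg/L: exceeds toxic threshold.

3.5 mg/L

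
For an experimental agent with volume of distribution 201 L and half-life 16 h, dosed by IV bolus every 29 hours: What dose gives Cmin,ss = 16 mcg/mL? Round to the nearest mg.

τ/t½ = 29/16 ≈ 1.8125, so f = (1/2)^(29/16) ≈ 0.284697.
Cmin,ss = (D/Vd)·f/(1−f), so D = Cmin,ss·Vd·(1−f)/f.
D = 16 × 201 × (1−f)/f ≈ 16 × 201 × 2.51251 ≈ 8080.23 mg.

8080 mg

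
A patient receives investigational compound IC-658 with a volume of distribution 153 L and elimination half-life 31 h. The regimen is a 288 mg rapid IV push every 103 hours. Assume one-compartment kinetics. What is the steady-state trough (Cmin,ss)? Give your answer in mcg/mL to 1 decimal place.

0.2 mcg/mL

Over one 103-h interval, 103/31 ≈ 3.3226 half-lives elapse, leaving f ≈ 0.1000 of each dose.
Each bolus raises the concentration by D/Vd = 288/153 ≈ 1.882 mcg/mL.
Steady-state trough Cmin,ss = C₀·f/(1−f) ≈ 1.882 × 0.1000/0.9000 ≈ 0.209 mcg/mL.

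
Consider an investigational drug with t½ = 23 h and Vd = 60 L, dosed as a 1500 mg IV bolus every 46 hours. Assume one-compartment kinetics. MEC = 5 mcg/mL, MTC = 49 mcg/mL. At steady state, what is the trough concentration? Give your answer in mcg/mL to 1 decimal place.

8.3 mcg/mL

τ = 46 h = 2 half-lives, so f = (1/2)^2 = 0.25.
Accumulation ratio R = 1/(1 − f) = 1/0.75 = 4/3.
Single-dose peak C₀ = D/Vd = 1500/60 = 25 mcg/mL.
Steady-state peak Cmax,ss = C₀·R = 25 × 4/3 ≈ 33.333 mcg/mL.
Steady-state trough Cmin,ss = Cmax,ss·f ≈ 33.333 × 0.25 ≈ 8.333 mcg/mL.
Trough 8.3 mcg/mL vs MEC 5 mcg/mL: adequate.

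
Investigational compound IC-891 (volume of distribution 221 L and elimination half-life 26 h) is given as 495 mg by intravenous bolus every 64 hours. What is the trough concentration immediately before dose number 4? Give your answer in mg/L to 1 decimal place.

f = (1/2)^(τ/t½) = (1/2)^(64/26) ≈ 0.1816.
C₀ = D/Vd = 495/221 ≈ 2.240 mg/L.
Before the 4th dose, 3 doses have been given. Superposition: Cmin = C₀·(f + f² + … + f^3).
≈ 2.240 × (0.1816 + 0.0330 + 0.0060) ≈ 2.240 × 0.2206 ≈ 0.494 mg/L.

0.5 mg/L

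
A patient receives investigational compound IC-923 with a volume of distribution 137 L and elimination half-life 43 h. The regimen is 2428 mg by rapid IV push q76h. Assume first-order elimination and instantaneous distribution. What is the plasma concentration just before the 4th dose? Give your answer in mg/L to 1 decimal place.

f = (1/2)^(τ/t½) = (1/2)^(76/43) ≈ 0.2937.
C₀ = D/Vd = 2428/137 ≈ 17.723 mg/L.
Before the 4th dose, 3 doses have been given. Superposition: Cmin = C₀·(f + f² + … + f^3).
≈ 17.723 × (0.2937 + 0.0863 + 0.0253) ≈ 17.723 × 0.4053 ≈ 7.183 mg/L.

7.2 mg/L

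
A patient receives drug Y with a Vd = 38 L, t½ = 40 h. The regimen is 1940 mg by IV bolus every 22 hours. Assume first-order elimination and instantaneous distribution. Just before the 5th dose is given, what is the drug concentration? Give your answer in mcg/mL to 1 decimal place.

f = (1/2)^(τ/t½) = (1/2)^(22/40) ≈ 0.6830.
C₀ = D/Vd = 1940/38 ≈ 51.053 mcg/mL.
Before the 5th dose, 4 doses have been given. Superposition: Cmin = C₀·(f + f² + … + f^4).
≈ 51.053 × (0.6830 + 0.4665 + 0.3186 + 0.2176) ≈ 51.053 × 1.6857 ≈ 86.060 mcg/mL.

86.1 mcg/mL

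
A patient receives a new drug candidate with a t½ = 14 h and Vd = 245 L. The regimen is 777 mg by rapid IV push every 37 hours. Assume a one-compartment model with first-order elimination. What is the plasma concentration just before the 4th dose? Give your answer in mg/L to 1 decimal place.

0.6 mg/L

f = (1/2)^(τ/t½) = (1/2)^(37/14) ≈ 0.1601.
C₀ = D/Vd = 777/245 ≈ 3.171 mg/L.
Before the 4th dose, 3 doses have been given. Superposition: Cmin = C₀·(f + f² + … + f^3).
≈ 3.171 × (0.1601 + 0.0256 + 0.0041) ≈ 3.171 × 0.1898 ≈ 0.602 mg/L.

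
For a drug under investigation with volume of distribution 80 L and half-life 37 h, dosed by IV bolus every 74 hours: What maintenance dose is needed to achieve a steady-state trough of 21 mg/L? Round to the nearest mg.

τ/t½ = 74/37 ≈ 2, so f = (1/2)^(74/37) ≈ 0.250000.
Cmin,ss = (D/Vd)·f/(1−f), so D = Cmin,ss·Vd·(1−f)/f.
D = 21 × 80 × (1−f)/f ≈ 21 × 80 × 3.00000 ≈ 5040.00 mg.

5040 mg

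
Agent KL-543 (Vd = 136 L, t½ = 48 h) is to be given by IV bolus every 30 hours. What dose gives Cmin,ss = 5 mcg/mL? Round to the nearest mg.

369 mg

τ/t½ = 30/48 ≈ 0.625, so f = (1/2)^(30/48) ≈ 0.648420.
Cmin,ss = (D/Vd)·f/(1−f), so D = Cmin,ss·Vd·(1−f)/f.
D = 5 × 136 × (1−f)/f ≈ 5 × 136 × 0.54221 ≈ 368.70 mg.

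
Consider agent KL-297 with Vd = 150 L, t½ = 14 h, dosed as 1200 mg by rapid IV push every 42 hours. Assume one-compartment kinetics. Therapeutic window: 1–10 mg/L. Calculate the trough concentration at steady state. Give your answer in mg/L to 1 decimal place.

The dosing interval is 3 half-lives, so f = 2^(−3) = 0.125.
Accumulation ratio R = 1/(1 − f) = 1/0.875 = 8/7.
Single-dose peak C₀ = D/Vd = 1200/150 = 8 mg/L.
Steady-state peak Cmax,ss = C₀·R = 8 × 8/7 ≈ 9.143 mg/L.
Steady-state trough Cmin,ss = Cmax,ss·f ≈ 9.143 × 0.125 ≈ 1.143 mg/L.
Trough 1.1 mg/L vs MEC 1 mg/L: adequate.

1.1 mg/L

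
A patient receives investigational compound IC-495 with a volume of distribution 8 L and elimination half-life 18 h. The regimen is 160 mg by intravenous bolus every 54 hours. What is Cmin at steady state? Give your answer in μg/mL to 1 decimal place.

The dosing interval is 3 half-lives, so f = 2^(−3) = 0.125.
At steady state, R = 1/(1 − 0.125) = 8/7.
Single-dose peak C₀ = D/Vd = 160/8 = 20 μg/mL.
Steady-state peak Cmax,ss = C₀·R = 20 × 8/7 ≈ 22.857 μg/mL.
Steady-state trough Cmin,ss = Cmax,ss·f ≈ 22.857 × 0.125 ≈ 2.857 μg/mL.

2.9 μg/mL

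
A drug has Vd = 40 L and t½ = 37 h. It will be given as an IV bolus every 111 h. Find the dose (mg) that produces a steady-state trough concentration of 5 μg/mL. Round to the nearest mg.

1400 mg

τ/t½ = 111/37 ≈ 3, so f = (1/2)^(111/37) ≈ 0.125000.
Cmin,ss = (D/Vd)·f/(1−f), so D = Cmin,ss·Vd·(1−f)/f.
D = 5 × 40 × (1−f)/f ≈ 5 × 40 × 7.00000 ≈ 1400.00 mg.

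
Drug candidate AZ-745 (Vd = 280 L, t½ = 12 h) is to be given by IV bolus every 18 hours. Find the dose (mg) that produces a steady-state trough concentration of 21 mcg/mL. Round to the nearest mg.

τ/t½ = 18/12 ≈ 1.5, so f = (1/2)^(18/12) ≈ 0.353553.
Cmin,ss = (D/Vd)·f/(1−f), so D = Cmin,ss·Vd·(1−f)/f.
D = 21 × 280 × (1−f)/f ≈ 21 × 280 × 1.82843 ≈ 10751.17 mg.

10751 mg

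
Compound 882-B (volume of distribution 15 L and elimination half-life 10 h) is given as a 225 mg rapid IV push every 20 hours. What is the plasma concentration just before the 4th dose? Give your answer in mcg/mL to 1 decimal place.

f = (1/2)^(τ/t½) = (1/2)^(20/10) ≈ 0.2500.
C₀ = D/Vd = 225/15 ≈ 15.000 mcg/mL.
Before the 4th dose, 3 doses have been given. Superposition: Cmin = C₀·(f + f² + … + f^3).
≈ 15.000 × (0.2500 + 0.0625 + 0.0156) ≈ 15.000 × 0.3281 ≈ 4.921 mcg/mL.

4.9 mcg/mL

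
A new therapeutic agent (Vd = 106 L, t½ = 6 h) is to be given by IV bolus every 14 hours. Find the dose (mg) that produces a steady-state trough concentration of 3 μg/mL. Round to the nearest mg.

τ/t½ = 14/6 ≈ 2.3333, so f = (1/2)^(14/6) ≈ 0.198425.
Cmin,ss = (D/Vd)·f/(1−f), so D = Cmin,ss·Vd·(1−f)/f.
D = 3 × 106 × (1−f)/f ≈ 3 × 106 × 4.03969 ≈ 1284.62 mg.

1285 mg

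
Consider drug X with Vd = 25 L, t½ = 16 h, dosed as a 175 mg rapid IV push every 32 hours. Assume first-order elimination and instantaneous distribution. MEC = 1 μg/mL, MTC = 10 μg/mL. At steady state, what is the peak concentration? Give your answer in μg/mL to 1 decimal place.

9.3 μg/mL

The dosing interval is 2 half-lives, so f = 2^(−2) = 0.25.
Accumulation ratio R = 1/(1 − f) = 1/0.75 = 4/3.
Single-dose peak C₀ = D/Vd = 175/25 = 7 μg/mL.
Steady-state peak Cmax,ss = C₀·R = 7 × 4/3 ≈ 9.333 μg/mL.
Peak 9.3 μg/mL vs MTC 10 μg/mL: below toxic threshold.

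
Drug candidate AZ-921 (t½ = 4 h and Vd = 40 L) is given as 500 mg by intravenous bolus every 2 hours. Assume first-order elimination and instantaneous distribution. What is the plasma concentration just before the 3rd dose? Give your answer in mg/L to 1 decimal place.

15.1 mg/L

f = (1/2)^(τ/t½) = (1/2)^(2/4) ≈ 0.7071.
C₀ = D/Vd = 500/40 ≈ 12.500 mg/L.
Before the 3rd dose, 2 doses have been given. Superposition: Cmin = C₀·(f + f²).
≈ 12.500 × (0.7071 + 0.5000) ≈ 12.500 × 1.2071 ≈ 15.089 mg/L.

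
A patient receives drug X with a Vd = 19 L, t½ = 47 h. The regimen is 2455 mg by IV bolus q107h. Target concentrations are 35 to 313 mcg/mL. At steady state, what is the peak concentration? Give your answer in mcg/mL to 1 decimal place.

162.8 mcg/mL

τ/t½ = 107/47 ≈ 2.2766, so fraction remaining f = (1/2)^(107/47) ≈ 0.2064.
Accumulation ratio R = 1/(1 − f) ≈ 1/0.7936 ≈ 1.2601.
Single-dose peak C₀ = D/Vd = 2455/19 ≈ 129.211 mcg/mL.
Steady-state peak Cmax,ss = C₀·R ≈ 129.211 × 1.2601 ≈ 162.819 mcg/mL.
Peak 162.8 mcg/mL vs MTC 313 mcg/mL: below toxic threshold.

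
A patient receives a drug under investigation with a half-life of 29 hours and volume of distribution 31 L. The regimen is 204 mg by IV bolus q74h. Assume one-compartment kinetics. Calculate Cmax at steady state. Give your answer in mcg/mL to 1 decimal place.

τ/t½ = 74/29 ≈ 2.5517, so fraction remaining f = (1/2)^(74/29) ≈ 0.1706.
At steady state, accumulation factor R = 1/(1 − e^(−kτ)) ≈ 1.2057.
Each bolus raises the concentration by D/Vd = 204/31 ≈ 6.581 mcg/mL.
Steady-state peak Cmax,ss = C₀·R ≈ 6.581 × 1.2057 ≈ 7.935 mcg/mL.

7.9 mcg/mL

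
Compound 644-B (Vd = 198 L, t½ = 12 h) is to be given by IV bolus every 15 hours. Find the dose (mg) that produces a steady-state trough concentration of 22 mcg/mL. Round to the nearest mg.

6004 mg

τ/t½ = 15/12 ≈ 1.25, so f = (1/2)^(15/12) ≈ 0.420448.
Cmin,ss = (D/Vd)·f/(1−f), so D = Cmin,ss·Vd·(1−f)/f.
D = 22 × 198 × (1−f)/f ≈ 22 × 198 × 1.37842 ≈ 6004.40 mg.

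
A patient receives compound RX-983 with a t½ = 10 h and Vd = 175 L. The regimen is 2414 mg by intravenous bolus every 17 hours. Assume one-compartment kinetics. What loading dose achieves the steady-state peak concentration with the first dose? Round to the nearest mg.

3487 mg

f = (1/2)^(17/10) ≈ 0.307786; accumulation ratio R = 1/(1−f) ≈ 1.44464.
Loading dose to hit Cmax,ss on first dose: D_load = D_maint·R ≈ 2414 × 1.44464 ≈ 3487.36 mg.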